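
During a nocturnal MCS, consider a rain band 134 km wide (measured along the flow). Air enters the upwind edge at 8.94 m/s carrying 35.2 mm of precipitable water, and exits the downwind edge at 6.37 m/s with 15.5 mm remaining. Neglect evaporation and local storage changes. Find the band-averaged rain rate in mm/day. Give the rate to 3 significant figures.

Column moisture flux per unit crosswind length is F = V × PW.
Inflow: F_in = 8.94 × 35.2 = 314.688 mm·m/s
Outflow: F_out = 6.37 × 15.5 = 98.735 mm·m/s
Steady-state rate R = (F_in − F_out)/L = (314.688 − 98.735) / 134000 m = 1.612e-03 mm/s.
R = 1.612e-03 × 3600 × 24 = 139 mm/day.

R ≈ 139 mm/day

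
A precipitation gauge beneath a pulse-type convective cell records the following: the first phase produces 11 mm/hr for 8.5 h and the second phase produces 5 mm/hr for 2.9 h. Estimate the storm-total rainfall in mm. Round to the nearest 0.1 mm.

Total = Σ Rᵢ Δtᵢ = 11 × 8.5 + 5 × 2.9
      = 93.5 + 14.5 = 108.0 mm.

total ≈ 108.0 mm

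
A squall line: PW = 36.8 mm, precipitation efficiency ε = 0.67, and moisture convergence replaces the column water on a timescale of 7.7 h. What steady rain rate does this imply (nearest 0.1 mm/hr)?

R ≈ 3.2 mm/hr

Each overturning extracts ε × PW = 0.67 × 36.8 = 24.656 mm.
Rate = ε·PW / τ = 24.656 / 7.7 h = 3.2 mm/hr.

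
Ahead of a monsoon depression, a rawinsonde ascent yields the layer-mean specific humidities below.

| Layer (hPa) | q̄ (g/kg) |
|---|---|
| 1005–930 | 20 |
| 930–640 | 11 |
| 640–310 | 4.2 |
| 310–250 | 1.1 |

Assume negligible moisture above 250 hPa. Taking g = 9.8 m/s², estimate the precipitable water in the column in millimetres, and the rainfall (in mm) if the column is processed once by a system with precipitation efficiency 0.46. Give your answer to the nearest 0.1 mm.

Precipitable water is the column-integrated vapour mass per unit area: PW = (1/g) Σ q̄ Δp, with q in kg/kg and Δp in Pa (1 kg/m² of water = 1 mm).
Layer 1005–930 hPa: Δp = 75 hPa = 7500 Pa, q̄ = 0.02 kg/kg → 0.02 × 7500 / 9.8 = 15.31 mm
Layer 930–640 hPa: Δp = 290 hPa = 29000 Pa, q̄ = 0.011 kg/kg → 0.011 × 29000 / 9.8 = 32.55 mm
Layer 640–310 hPa: Δp = 330 hPa = 33000 Pa, q̄ = 0.0042 kg/kg → 0.0042 × 33000 / 9.8 = 14.14 mm
Layer 310–250 hPa: Δp = 60 hPa = 6000 Pa, q̄ = 0.0011 kg/kg → 0.0011 × 6000 / 9.8 = 0.67 mm
PW = 15.31 + 32.55 + 14.14 + 0.67 = 62.67 ≈ 62.7 mm.
Rainfall = ε × PW = 0.46 × 62.7 = 28.8 mm.

PW ≈ 62.7 mm; rainfall ≈ 28.8 mm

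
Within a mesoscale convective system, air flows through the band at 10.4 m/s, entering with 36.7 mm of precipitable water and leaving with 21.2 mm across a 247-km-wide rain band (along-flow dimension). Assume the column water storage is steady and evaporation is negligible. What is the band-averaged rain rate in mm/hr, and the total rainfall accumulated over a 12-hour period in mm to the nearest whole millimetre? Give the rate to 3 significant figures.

Column moisture flux per unit crosswind length is F = V × PW.
Inflow: F_in = 10.4 × 36.7 = 381.68 mm·m/s
Outflow: F_out = 10.4 × 21.2 = 220.48 mm·m/s
Steady-state rate R = (F_in − F_out)/L = (381.68 − 220.48) / 247000 m = 6.526e-04 mm/s.
R = 6.526e-04 × 3600 = 2.35 mm/hr.
Over 12 h: total = 2.35 × 12 = 28.2 ≈ 28 mm.

R ≈ 2.35 mm/hr; total ≈ 28 mm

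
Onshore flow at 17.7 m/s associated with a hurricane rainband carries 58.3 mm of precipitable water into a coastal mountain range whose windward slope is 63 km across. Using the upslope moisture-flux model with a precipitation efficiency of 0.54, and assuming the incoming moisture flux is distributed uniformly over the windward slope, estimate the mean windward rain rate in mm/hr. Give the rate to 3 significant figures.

R ≈ 31.8 mm/hr

Incoming column moisture flux per unit ridge length: F = V × PW = 17.7 × 58.3 = 1031.91 mm·m/s.
Spread over the 63 km slope with efficiency ε = 0.54: R = ε·F/W = 0.54 × 1031.91 / 63000 m = 8.845e-03 mm/s.
R = 8.845e-03 × 3600 = 31.8 mm/hr.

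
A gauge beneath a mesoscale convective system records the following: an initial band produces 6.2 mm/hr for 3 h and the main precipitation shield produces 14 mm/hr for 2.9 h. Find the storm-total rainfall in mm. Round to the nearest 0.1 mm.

Total = Σ Rᵢ Δtᵢ = 6.2 × 3 + 14 × 2.9
      = 18.6 + 40.6 = 59.2 mm.

total ≈ 59.2 mm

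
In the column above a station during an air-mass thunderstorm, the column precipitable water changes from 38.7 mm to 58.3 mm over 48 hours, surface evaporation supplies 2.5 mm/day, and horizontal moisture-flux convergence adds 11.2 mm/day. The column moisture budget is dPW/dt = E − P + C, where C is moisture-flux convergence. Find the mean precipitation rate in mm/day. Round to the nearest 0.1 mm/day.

dPW/dt = (58.3 − 38.7) mm / (48/24 day) = +9.800 mm/day.
P = E + C − dPW/dt = 2.5 + (11.2) − (+9.800) = 3.9 mm/day.

P ≈ 3.9 mm/day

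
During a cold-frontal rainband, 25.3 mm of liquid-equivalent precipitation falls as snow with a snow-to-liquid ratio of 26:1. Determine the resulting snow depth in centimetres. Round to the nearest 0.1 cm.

snow depth ≈ 65.8 cm

Snow depth = liquid × ratio = 25.3 mm × 26 = 657.8 mm = 65.8 cm.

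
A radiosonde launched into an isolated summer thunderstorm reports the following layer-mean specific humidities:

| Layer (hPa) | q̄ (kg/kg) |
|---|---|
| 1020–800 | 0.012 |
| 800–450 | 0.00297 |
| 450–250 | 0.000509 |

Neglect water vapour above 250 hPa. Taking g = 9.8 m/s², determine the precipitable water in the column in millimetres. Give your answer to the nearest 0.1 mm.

Precipitable water is the column-integrated vapour mass per unit area: PW = (1/g) Σ q̄ Δp, with q in kg/kg and Δp in Pa (1 kg/m² of water = 1 mm).
Layer 1020–800 hPa: Δp = 220 hPa = 22000 Pa, q̄ = 0.012 kg/kg → 0.012 × 22000 / 9.8 = 26.94 mm
Layer 800–450 hPa: Δp = 350 hPa = 35000 Pa, q̄ = 0.00297 kg/kg → 0.00297 × 35000 / 9.8 = 10.61 mm
Layer 450–250 hPa: Δp = 200 hPa = 20000 Pa, q̄ = 0.000509 kg/kg → 0.000509 × 20000 / 9.8 = 1.04 mm
PW = 26.94 + 10.61 + 1.04 = 38.59 ≈ 38.6 mm.

PW ≈ 38.6 mm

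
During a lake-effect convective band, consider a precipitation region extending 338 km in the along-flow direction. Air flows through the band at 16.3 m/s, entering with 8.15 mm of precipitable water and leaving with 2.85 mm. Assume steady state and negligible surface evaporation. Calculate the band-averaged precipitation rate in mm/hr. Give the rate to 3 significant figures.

R ≈ 0.920 mm/hr

Column moisture flux per unit crosswind length is F = V × PW.
Inflow: F_in = 16.3 × 8.15 = 132.845 mm·m/s
Outflow: F_out = 16.3 × 2.85 = 46.455 mm·m/s
Steady-state rate R = (F_in − F_out)/L = (132.845 − 46.455) / 338000 m = 2.556e-04 mm/s.
R = 2.556e-04 × 3600 = 0.920 mm/hr.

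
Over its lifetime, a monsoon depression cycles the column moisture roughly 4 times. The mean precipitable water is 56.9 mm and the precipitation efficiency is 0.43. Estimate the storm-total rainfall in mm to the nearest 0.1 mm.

rainfall ≈ 97.9 mm

Each cycle deposits ε × PW = 0.43 × 56.9 = 24.467 mm.
Over 4 cycles: 4 × 24.467 = 97.9 mm.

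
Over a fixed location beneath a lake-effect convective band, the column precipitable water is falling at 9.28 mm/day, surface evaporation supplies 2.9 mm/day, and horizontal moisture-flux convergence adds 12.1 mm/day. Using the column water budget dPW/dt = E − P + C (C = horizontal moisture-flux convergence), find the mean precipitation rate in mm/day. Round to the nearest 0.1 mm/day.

P ≈ 24.3 mm/day

dPW/dt = -9.28 mm/day.
P = E + C − dPW/dt = 2.9 + (12.1) − (-9.28) = 24.3 mm/day.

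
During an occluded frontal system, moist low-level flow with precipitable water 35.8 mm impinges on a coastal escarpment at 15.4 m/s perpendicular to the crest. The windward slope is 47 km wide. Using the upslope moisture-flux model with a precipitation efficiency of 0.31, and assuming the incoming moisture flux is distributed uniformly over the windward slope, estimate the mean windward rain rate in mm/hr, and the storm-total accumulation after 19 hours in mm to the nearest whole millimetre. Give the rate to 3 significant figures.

Incoming column moisture flux per unit ridge length: F = V × PW = 15.4 × 35.8 = 551.32 mm·m/s.
Spread over the 47 km slope with efficiency ε = 0.31: R = ε·F/W = 0.31 × 551.32 / 47000 m = 3.636e-03 mm/s.
R = 3.636e-03 × 3600 = 13.1 mm/hr.
Over 19 h: total = 13.1 × 19 = 248.9 ≈ 249 mm.

R ≈ 13.1 mm/hr; total ≈ 249 mm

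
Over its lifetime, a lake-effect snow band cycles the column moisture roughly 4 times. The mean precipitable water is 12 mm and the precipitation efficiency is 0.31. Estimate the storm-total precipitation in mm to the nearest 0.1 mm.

Each cycle deposits ε × PW = 0.31 × 12 = 3.72 mm.
Over 4 cycles: 4 × 3.72 = 14.9 mm.

precipitation ≈ 14.9 mm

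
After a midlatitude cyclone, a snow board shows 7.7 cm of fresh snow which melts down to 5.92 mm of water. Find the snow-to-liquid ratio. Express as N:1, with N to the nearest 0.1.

Ratio = snow depth / SWE = 77 mm / 5.92 mm = 13.0, i.e. 13.0:1.

ratio ≈ 13.0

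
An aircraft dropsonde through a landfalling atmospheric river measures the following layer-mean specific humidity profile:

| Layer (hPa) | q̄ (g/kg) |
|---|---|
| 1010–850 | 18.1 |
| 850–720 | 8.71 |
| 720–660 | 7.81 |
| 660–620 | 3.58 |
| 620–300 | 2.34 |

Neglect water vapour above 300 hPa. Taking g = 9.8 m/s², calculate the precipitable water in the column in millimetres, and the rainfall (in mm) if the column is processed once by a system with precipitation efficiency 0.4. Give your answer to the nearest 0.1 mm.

Precipitable water is the column-integrated vapour mass per unit area: PW = (1/g) Σ q̄ Δp, with q in kg/kg and Δp in Pa (1 kg/m² of water = 1 mm).
Layer 1010–850 hPa: Δp = 160 hPa = 16000 Pa, q̄ = 0.0181 kg/kg → 0.0181 × 16000 / 9.8 = 29.55 mm
Layer 850–720 hPa: Δp = 130 hPa = 13000 Pa, q̄ = 0.00871 kg/kg → 0.00871 × 13000 / 9.8 = 11.55 mm
Layer 720–660 hPa: Δp = 60 hPa = 6000 Pa, q̄ = 0.00781 kg/kg → 0.00781 × 6000 / 9.8 = 4.78 mm
Layer 660–620 hPa: Δp = 40 hPa = 4000 Pa, q̄ = 0.00358 kg/kg → 0.00358 × 4000 / 9.8 = 1.46 mm
Layer 620–300 hPa: Δp = 320 hPa = 32000 Pa, q̄ = 0.00234 kg/kg → 0.00234 × 32000 / 9.8 = 7.64 mm
PW = 29.55 + 11.55 + 4.78 + 1.46 + 7.64 = 54.98 ≈ 55.0 mm.
Rainfall = ε × PW = 0.4 × 55.0 = 22.0 mm.

PW ≈ 55.0 mm; rainfall ≈ 22.0 mm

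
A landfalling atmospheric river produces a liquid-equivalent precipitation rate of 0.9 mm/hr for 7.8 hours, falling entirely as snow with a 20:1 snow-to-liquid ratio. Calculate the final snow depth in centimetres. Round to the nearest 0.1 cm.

snow depth ≈ 14.0 cm

Liquid-equivalent depth = 0.9 × 7.8 = 7.02 mm.
Snow depth = 7.02 mm × 20 = 140.4 mm = 14.0 cm.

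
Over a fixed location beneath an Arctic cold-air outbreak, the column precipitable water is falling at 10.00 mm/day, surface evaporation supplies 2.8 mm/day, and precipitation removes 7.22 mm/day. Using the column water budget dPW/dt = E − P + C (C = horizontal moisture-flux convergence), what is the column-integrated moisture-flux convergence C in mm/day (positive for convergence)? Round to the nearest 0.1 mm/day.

dPW/dt = -10.00 mm/day.
C = dPW/dt − E + P = (-10.00) − 2.8 + 7.22 = -5.6 mm/day.

C ≈ -5.6 mm/day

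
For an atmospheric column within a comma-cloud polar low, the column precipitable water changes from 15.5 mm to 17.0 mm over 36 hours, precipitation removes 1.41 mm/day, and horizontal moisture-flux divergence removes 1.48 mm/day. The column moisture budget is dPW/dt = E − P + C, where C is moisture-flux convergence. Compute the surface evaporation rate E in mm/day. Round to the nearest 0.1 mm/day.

dPW/dt = (17.0 − 15.5) mm / (36/24 day) = +1.000 mm/day.
E = dPW/dt + P − C = (+1.000) + 1.41 − (-1.48) = 3.9 mm/day.

E ≈ 3.9 mm/day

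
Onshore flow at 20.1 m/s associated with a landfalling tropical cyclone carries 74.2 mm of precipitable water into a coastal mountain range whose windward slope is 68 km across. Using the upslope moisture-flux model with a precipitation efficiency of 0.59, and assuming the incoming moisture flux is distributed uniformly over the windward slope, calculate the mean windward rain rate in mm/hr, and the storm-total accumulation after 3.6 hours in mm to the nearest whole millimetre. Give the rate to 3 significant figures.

Incoming column moisture flux per unit ridge length: F = V × PW = 20.1 × 74.2 = 1491.42 mm·m/s.
Spread over the 68 km slope with efficiency ε = 0.59: R = ε·F/W = 0.59 × 1491.42 / 68000 m = 1.294e-02 mm/s.
R = 1.294e-02 × 3600 = 46.6 mm/hr.
Over 3.6 h: total = 46.6 × 3.6 = 167.76 ≈ 168 mm.

R ≈ 46.6 mm/hr; total ≈ 168 mm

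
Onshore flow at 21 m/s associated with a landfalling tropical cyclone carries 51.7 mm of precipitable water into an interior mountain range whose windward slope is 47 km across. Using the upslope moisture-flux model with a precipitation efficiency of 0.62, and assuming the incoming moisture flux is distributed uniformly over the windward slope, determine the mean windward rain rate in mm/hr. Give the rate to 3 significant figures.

R ≈ 51.6 mm/hr

Incoming column moisture flux per unit ridge length: F = V × PW = 21 × 51.7 = 1085.7 mm·m/s.
Spread over the 47 km slope with efficiency ε = 0.62: R = ε·F/W = 0.62 × 1085.7 / 47000 m = 1.432e-02 mm/s.
R = 1.432e-02 × 3600 = 51.6 mm/hr.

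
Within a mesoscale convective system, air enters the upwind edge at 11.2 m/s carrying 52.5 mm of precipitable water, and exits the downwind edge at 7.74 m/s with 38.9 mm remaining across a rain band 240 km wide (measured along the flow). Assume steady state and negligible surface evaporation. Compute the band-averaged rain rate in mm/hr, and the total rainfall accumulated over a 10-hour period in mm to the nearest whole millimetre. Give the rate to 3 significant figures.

R ≈ 4.30 mm/hr; total ≈ 43 mm

Column moisture flux per unit crosswind length is F = V × PW.
Inflow: F_in = 11.2 × 52.5 = 588 mm·m/s
Outflow: F_out = 7.74 × 38.9 = 301.086 mm·m/s
Steady-state rate R = (F_in − F_out)/L = (588 − 301.086) / 240000 m = 1.195e-03 mm/s.
R = 1.195e-03 × 3600 = 4.30 mm/hr.
Over 10 h: total = 4.30 × 10 = 43 mm.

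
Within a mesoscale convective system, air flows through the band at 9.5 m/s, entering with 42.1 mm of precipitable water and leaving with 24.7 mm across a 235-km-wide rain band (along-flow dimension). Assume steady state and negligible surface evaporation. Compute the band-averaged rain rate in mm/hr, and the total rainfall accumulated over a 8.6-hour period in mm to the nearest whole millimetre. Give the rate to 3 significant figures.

R ≈ 2.53 mm/hr; total ≈ 22 mm

Column moisture flux per unit crosswind length is F = V × PW.
Inflow: F_in = 9.5 × 42.1 = 399.95 mm·m/s
Outflow: F_out = 9.5 × 24.7 = 234.65 mm·m/s
Steady-state rate R = (F_in − F_out)/L = (399.95 − 234.65) / 235000 m = 7.034e-04 mm/s.
R = 7.034e-04 × 3600 = 2.53 mm/hr.
Over 8.6 h: total = 2.53 × 8.6 = 21.758 ≈ 22 mm.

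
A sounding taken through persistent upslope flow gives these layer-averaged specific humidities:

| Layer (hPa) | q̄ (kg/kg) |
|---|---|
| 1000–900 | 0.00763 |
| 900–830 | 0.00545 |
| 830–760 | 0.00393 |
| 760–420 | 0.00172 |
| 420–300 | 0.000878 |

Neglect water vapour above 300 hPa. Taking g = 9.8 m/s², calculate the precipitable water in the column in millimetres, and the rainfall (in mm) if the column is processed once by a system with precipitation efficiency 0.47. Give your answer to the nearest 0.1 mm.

PW ≈ 21.5 mm; rainfall ≈ 10.1 mm

Precipitable water is the column-integrated vapour mass per unit area: PW = (1/g) Σ q̄ Δp, with q in kg/kg and Δp in Pa (1 kg/m² of water = 1 mm).
Layer 1000–900 hPa: Δp = 100 hPa = 10000 Pa, q̄ = 0.00763 kg/kg → 0.00763 × 10000 / 9.8 = 7.79 mm
Layer 900–830 hPa: Δp = 70 hPa = 7000 Pa, q̄ = 0.00545 kg/kg → 0.00545 × 7000 / 9.8 = 3.89 mm
Layer 830–760 hPa: Δp = 70 hPa = 7000 Pa, q̄ = 0.00393 kg/kg → 0.00393 × 7000 / 9.8 = 2.81 mm
Layer 760–420 hPa: Δp = 340 hPa = 34000 Pa, q̄ = 0.00172 kg/kg → 0.00172 × 34000 / 9.8 = 5.97 mm
Layer 420–300 hPa: Δp = 120 hPa = 12000 Pa, q̄ = 0.000878 kg/kg → 0.000878 × 12000 / 9.8 = 1.08 mm
PW = 7.79 + 3.89 + 2.81 + 5.97 + 1.08 = 21.54 ≈ 21.5 mm.
Rainfall = ε × PW = 0.47 × 21.5 = 10.1 mm.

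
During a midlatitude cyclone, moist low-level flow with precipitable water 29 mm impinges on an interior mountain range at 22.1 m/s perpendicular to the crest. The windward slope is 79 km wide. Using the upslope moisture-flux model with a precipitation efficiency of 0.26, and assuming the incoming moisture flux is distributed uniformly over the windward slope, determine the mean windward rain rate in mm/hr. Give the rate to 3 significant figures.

R ≈ 7.59 mm/hr

Incoming column moisture flux per unit ridge length: F = V × PW = 22.1 × 29 = 640.9 mm·m/s.
Spread over the 79 km slope with efficiency ε = 0.26: R = ε·F/W = 0.26 × 640.9 / 79000 m = 2.109e-03 mm/s.
R = 2.109e-03 × 3600 = 7.59 mm/hr.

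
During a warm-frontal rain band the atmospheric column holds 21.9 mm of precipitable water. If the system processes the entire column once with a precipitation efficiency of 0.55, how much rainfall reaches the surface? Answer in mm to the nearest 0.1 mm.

Rainfall = ε × PW = 0.55 × 21.9 = 12.0 mm.

rainfall ≈ 12.0 mm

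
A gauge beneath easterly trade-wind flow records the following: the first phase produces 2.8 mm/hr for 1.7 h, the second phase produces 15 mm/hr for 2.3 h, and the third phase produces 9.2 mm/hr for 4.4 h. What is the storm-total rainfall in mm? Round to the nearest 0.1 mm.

total ≈ 79.7 mm

Total = Σ Rᵢ Δtᵢ = 2.8 × 1.7 + 15 × 2.3 + 9.2 × 4.4
      = 4.76 + 34.5 + 40.48 = 79.7 mm.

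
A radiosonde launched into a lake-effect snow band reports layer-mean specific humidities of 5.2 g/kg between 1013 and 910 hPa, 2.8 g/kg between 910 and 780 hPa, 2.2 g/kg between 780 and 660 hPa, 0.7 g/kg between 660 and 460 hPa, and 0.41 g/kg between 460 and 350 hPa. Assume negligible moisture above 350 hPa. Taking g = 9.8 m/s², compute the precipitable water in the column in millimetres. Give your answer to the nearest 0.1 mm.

PW ≈ 13.8 mm

Precipitable water is the column-integrated vapour mass per unit area: PW = (1/g) Σ q̄ Δp, with q in kg/kg and Δp in Pa (1 kg/m² of water = 1 mm).
Layer 1013–910 hPa: Δp = 103 hPa = 10300 Pa, q̄ = 0.0052 kg/kg → 0.0052 × 10300 / 9.8 = 5.47 mm
Layer 910–780 hPa: Δp = 130 hPa = 13000 Pa, q̄ = 0.0028 kg/kg → 0.0028 × 13000 / 9.8 = 3.71 mm
Layer 780–660 hPa: Δp = 120 hPa = 12000 Pa, q̄ = 0.0022 kg/kg → 0.0022 × 12000 / 9.8 = 2.69 mm
Layer 660–460 hPa: Δp = 200 hPa = 20000 Pa, q̄ = 0.0007 kg/kg → 0.0007 × 20000 / 9.8 = 1.43 mm
Layer 460–350 hPa: Δp = 110 hPa = 11000 Pa, q̄ = 0.00041 kg/kg → 0.00041 × 11000 / 9.8 = 0.46 mm
PW = 5.47 + 3.71 + 2.69 + 1.43 + 0.46 = 13.76 ≈ 13.8 mm.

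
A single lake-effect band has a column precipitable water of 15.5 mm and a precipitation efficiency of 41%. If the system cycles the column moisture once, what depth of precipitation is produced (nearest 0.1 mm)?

precipitation ≈ 6.4 mm

Precipitation = ε × PW = 0.41 × 15.5 = 6.4 mm.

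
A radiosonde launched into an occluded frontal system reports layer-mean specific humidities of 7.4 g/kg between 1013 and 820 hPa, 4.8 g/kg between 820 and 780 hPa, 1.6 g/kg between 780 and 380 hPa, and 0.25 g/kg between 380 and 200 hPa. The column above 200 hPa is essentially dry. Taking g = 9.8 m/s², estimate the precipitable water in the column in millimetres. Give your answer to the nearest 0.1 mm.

PW ≈ 23.5 mm

Precipitable water is the column-integrated vapour mass per unit area: PW = (1/g) Σ q̄ Δp, with q in kg/kg and Δp in Pa (1 kg/m² of water = 1 mm).
Layer 1013–820 hPa: Δp = 193 hPa = 19300 Pa, q̄ = 0.0074 kg/kg → 0.0074 × 19300 / 9.8 = 14.57 mm
Layer 820–780 hPa: Δp = 40 hPa = 4000 Pa, q̄ = 0.0048 kg/kg → 0.0048 × 4000 / 9.8 = 1.96 mm
Layer 780–380 hPa: Δp = 400 hPa = 40000 Pa, q̄ = 0.0016 kg/kg → 0.0016 × 40000 / 9.8 = 6.53 mm
Layer 380–200 hPa: Δp = 180 hPa = 18000 Pa, q̄ = 0.00025 kg/kg → 0.00025 × 18000 / 9.8 = 0.46 mm
PW = 14.57 + 1.96 + 6.53 + 0.46 = 23.52 ≈ 23.5 mm.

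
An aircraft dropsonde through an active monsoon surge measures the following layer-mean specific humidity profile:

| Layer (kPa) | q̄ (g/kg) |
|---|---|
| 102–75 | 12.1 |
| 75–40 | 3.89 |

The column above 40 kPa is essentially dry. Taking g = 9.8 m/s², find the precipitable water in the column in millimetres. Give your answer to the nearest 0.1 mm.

Precipitable water is the column-integrated vapour mass per unit area: PW = (1/g) Σ q̄ Δp, with q in kg/kg and Δp in Pa (1 kg/m² of water = 1 mm).
Layer 102–75 kPa: Δp = 270 hPa = 27000 Pa, q̄ = 0.0121 kg/kg → 0.0121 × 27000 / 9.8 = 33.34 mm
Layer 75–40 kPa: Δp = 350 hPa = 35000 Pa, q̄ = 0.00389 kg/kg → 0.00389 × 35000 / 9.8 = 13.89 mm
PW = 33.34 + 13.89 = 47.23 ≈ 47.2 mm.

PW ≈ 47.2 mm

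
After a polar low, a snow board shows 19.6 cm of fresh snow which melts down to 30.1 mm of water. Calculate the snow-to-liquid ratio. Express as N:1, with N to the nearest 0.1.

ratio ≈ 6.5

Ratio = snow depth / SWE = 196 mm / 30.1 mm = 6.5, i.e. 6.5:1.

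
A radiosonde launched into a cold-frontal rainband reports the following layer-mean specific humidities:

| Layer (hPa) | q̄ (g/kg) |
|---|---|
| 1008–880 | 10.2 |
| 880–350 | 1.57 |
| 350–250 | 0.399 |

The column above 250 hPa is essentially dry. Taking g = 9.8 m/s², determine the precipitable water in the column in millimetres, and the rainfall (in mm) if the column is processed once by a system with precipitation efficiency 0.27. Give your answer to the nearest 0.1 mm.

Precipitable water is the column-integrated vapour mass per unit area: PW = (1/g) Σ q̄ Δp, with q in kg/kg and Δp in Pa (1 kg/m² of water = 1 mm).
Layer 1008–880 hPa: Δp = 128 hPa = 12800 Pa, q̄ = 0.0102 kg/kg → 0.0102 × 12800 / 9.8 = 13.32 mm
Layer 880–350 hPa: Δp = 530 hPa = 53000 Pa, q̄ = 0.00157 kg/kg → 0.00157 × 53000 / 9.8 = 8.49 mm
Layer 350–250 hPa: Δp = 100 hPa = 10000 Pa, q̄ = 0.000399 kg/kg → 0.000399 × 10000 / 9.8 = 0.41 mm
PW = 13.32 + 8.49 + 0.41 = 22.22 ≈ 22.2 mm.
Rainfall = ε × PW = 0.27 × 22.2 = 6.0 mm.

PW ≈ 22.2 mm; rainfall ≈ 6.0 mm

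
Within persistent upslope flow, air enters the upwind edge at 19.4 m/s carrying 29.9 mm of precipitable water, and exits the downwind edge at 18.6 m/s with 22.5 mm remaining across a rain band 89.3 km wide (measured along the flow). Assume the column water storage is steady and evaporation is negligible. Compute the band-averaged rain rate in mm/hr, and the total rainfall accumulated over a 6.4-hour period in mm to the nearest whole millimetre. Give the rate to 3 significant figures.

R ≈ 6.51 mm/hr; total ≈ 42 mm

Column moisture flux per unit crosswind length is F = V × PW.
Inflow: F_in = 19.4 × 29.9 = 580.06 mm·m/s
Outflow: F_out = 18.6 × 22.5 = 418.5 mm·m/s
Steady-state rate R = (F_in − F_out)/L = (580.06 − 418.5) / 89300 m = 1.809e-03 mm/s.
R = 1.809e-03 × 3600 = 6.51 mm/hr.
Over 6.4 h: total = 6.51 × 6.4 = 41.664 ≈ 42 mm.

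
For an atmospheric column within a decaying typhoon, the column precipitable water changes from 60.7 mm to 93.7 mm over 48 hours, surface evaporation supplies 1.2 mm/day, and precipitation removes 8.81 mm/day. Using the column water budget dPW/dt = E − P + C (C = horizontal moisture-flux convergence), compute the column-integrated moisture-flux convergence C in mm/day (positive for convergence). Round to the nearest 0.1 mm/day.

C ≈ 24.1 mm/day

dPW/dt = (93.7 − 60.7) mm / (48/24 day) = +16.500 mm/day.
C = dPW/dt − E + P = (+16.500) − 1.2 + 8.81 = 24.1 mm/day.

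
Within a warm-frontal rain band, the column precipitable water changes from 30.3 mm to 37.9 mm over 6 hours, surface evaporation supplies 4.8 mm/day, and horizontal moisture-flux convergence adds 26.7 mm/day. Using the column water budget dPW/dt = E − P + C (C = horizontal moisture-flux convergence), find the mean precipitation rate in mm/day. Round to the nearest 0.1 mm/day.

dPW/dt = (37.9 − 30.3) mm / (6/24 day) = +30.400 mm/day.
P = E + C − dPW/dt = 4.8 + (26.7) − (+30.400) = 1.1 mm/day.

P ≈ 1.1 mm/day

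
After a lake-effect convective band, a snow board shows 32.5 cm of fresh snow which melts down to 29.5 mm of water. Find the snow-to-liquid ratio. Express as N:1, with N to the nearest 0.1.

Ratio = snow depth / SWE = 325 mm / 29.5 mm = 11.0, i.e. 11.0:1.

ratio ≈ 11.0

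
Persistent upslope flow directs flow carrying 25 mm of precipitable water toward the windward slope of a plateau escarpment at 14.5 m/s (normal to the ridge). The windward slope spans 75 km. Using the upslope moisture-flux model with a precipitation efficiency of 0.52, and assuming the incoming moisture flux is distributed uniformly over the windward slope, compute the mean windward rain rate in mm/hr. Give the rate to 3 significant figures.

R ≈ 9.05 mm/hr

Incoming column moisture flux per unit ridge length: F = V × PW = 14.5 × 25 = 362.5 mm·m/s.
Spread over the 75 km slope with efficiency ε = 0.52: R = ε·F/W = 0.52 × 362.5 / 75000 m = 2.513e-03 mm/s.
R = 2.513e-03 × 3600 = 9.05 mm/hr.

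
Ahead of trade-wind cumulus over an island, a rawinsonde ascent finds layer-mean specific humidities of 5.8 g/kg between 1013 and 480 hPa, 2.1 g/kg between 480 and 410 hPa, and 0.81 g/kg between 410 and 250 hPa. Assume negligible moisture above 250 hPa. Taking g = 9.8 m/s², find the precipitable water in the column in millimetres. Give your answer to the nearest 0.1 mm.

PW ≈ 34.4 mm

Precipitable water is the column-integrated vapour mass per unit area: PW = (1/g) Σ q̄ Δp, with q in kg/kg and Δp in Pa (1 kg/m² of water = 1 mm).
Layer 1013–480 hPa: Δp = 533 hPa = 53300 Pa, q̄ = 0.0058 kg/kg → 0.0058 × 53300 / 9.8 = 31.54 mm
Layer 480–410 hPa: Δp = 70 hPa = 7000 Pa, q̄ = 0.0021 kg/kg → 0.0021 × 7000 / 9.8 = 1.50 mm
Layer 410–250 hPa: Δp = 160 hPa = 16000 Pa, q̄ = 0.00081 kg/kg → 0.00081 × 16000 / 9.8 = 1.32 mm
PW = 31.54 + 1.50 + 1.32 = 34.36 ≈ 34.4 mm.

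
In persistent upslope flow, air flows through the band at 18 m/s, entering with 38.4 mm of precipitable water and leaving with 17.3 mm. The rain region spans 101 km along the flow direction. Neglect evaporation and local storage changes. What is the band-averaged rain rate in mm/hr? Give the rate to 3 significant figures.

R ≈ 13.5 mm/hr

Column moisture flux per unit crosswind length is F = V × PW.
Inflow: F_in = 18 × 38.4 = 691.2 mm·m/s
Outflow: F_out = 18 × 17.3 = 311.4 mm·m/s
Steady-state rate R = (F_in − F_out)/L = (691.2 − 311.4) / 101000 m = 3.760e-03 mm/s.
R = 3.760e-03 × 3600 = 13.5 mm/hr.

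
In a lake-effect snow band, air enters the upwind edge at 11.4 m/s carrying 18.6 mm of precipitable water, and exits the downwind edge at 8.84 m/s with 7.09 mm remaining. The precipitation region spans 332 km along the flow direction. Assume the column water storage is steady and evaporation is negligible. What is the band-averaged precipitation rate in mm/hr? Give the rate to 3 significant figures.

Column moisture flux per unit crosswind length is F = V × PW.
Inflow: F_in = 11.4 × 18.6 = 212.04 mm·m/s
Outflow: F_out = 8.84 × 7.09 = 62.6756 mm·m/s
Steady-state rate R = (F_in − F_out)/L = (212.04 − 62.6756) / 332000 m = 4.499e-04 mm/s.
R = 4.499e-04 × 3600 = 1.62 mm/hr.

R ≈ 1.62 mm/hr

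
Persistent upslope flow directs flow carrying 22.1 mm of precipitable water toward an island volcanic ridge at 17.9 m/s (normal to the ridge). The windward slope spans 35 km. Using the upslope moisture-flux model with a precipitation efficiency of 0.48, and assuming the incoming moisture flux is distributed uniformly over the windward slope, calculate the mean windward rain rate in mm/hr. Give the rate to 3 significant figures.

R ≈ 19.5 mm/hr

Incoming column moisture flux per unit ridge length: F = V × PW = 17.9 × 22.1 = 395.59 mm·m/s.
Spread over the 35 km slope with efficiency ε = 0.48: R = ε·F/W = 0.48 × 395.59 / 35000 m = 5.425e-03 mm/s.
R = 5.425e-03 × 3600 = 19.5 mm/hr.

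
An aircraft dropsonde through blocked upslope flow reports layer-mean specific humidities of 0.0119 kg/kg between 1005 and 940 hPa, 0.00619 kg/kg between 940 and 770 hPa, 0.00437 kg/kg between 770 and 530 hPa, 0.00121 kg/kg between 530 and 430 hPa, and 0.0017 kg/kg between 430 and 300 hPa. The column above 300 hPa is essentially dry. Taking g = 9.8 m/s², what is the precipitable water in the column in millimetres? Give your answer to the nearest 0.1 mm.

PW ≈ 32.8 mm

Precipitable water is the column-integrated vapour mass per unit area: PW = (1/g) Σ q̄ Δp, with q in kg/kg and Δp in Pa (1 kg/m² of water = 1 mm).
Layer 1005–940 hPa: Δp = 65 hPa = 6500 Pa, q̄ = 0.0119 kg/kg → 0.0119 × 6500 / 9.8 = 7.89 mm
Layer 940–770 hPa: Δp = 170 hPa = 17000 Pa, q̄ = 0.00619 kg/kg → 0.00619 × 17000 / 9.8 = 10.74 mm
Layer 770–530 hPa: Δp = 240 hPa = 24000 Pa, q̄ = 0.00437 kg/kg → 0.00437 × 24000 / 9.8 = 10.70 mm
Layer 530–430 hPa: Δp = 100 hPa = 10000 Pa, q̄ = 0.00121 kg/kg → 0.00121 × 10000 / 9.8 = 1.23 mm
Layer 430–300 hPa: Δp = 130 hPa = 13000 Pa, q̄ = 0.0017 kg/kg → 0.0017 × 13000 / 9.8 = 2.26 mm
PW = 7.89 + 10.74 + 10.70 + 1.23 + 2.26 = 32.82 ≈ 32.8 mm.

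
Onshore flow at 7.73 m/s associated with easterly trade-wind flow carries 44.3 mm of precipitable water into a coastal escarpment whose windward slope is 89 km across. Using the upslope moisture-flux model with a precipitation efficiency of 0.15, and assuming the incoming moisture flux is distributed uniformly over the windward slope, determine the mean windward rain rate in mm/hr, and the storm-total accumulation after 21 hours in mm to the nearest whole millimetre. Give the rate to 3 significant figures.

Incoming column moisture flux per unit ridge length: F = V × PW = 7.73 × 44.3 = 342.439 mm·m/s.
Spread over the 89 km slope with efficiency ε = 0.15: R = ε·F/W = 0.15 × 342.439 / 89000 m = 5.771e-04 mm/s.
R = 5.771e-04 × 3600 = 2.08 mm/hr.
Over 21 h: total = 2.08 × 21 = 43.68 ≈ 44 mm.

R ≈ 2.08 mm/hr; total ≈ 44 mm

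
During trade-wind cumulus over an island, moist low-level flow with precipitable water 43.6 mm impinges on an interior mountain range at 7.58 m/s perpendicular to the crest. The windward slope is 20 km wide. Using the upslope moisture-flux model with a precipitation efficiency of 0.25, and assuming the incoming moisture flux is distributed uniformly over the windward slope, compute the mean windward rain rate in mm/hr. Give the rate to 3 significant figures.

Incoming column moisture flux per unit ridge length: F = V × PW = 7.58 × 43.6 = 330.488 mm·m/s.
Spread over the 20 km slope with efficiency ε = 0.25: R = ε·F/W = 0.25 × 330.488 / 20000 m = 4.131e-03 mm/s.
R = 4.131e-03 × 3600 = 14.9 mm/hr.

R ≈ 14.9 mm/hr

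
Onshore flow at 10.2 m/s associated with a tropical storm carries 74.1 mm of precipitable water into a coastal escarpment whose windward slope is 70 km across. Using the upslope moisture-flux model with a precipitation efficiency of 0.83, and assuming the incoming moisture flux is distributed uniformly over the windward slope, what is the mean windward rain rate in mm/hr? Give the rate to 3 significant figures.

R ≈ 32.3 mm/hr

Incoming column moisture flux per unit ridge length: F = V × PW = 10.2 × 74.1 = 755.82 mm·m/s.
Spread over the 70 km slope with efficiency ε = 0.83: R = ε·F/W = 0.83 × 755.82 / 70000 m = 8.962e-03 mm/s.
R = 8.962e-03 × 3600 = 32.3 mm/hr.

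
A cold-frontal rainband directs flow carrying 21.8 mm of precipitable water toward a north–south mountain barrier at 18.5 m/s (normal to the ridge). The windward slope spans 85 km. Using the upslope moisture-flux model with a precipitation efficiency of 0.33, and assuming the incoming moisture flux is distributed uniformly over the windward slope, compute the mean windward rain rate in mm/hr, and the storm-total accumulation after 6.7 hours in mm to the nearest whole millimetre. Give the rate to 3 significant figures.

Incoming column moisture flux per unit ridge length: F = V × PW = 18.5 × 21.8 = 403.3 mm·m/s.
Spread over the 85 km slope with efficiency ε = 0.33: R = ε·F/W = 0.33 × 403.3 / 85000 m = 1.566e-03 mm/s.
R = 1.566e-03 × 3600 = 5.64 mm/hr.
Over 6.7 h: total = 5.64 × 6.7 = 37.788 ≈ 38 mm.

R ≈ 5.64 mm/hr; total ≈ 38 mm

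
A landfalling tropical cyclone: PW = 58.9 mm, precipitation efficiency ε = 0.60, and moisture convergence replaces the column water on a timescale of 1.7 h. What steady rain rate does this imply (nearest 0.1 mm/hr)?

R ≈ 20.8 mm/hr

Each overturning extracts ε × PW = 0.60 × 58.9 = 35.34 mm.
Rate = ε·PW / τ = 35.34 / 1.7 h = 20.8 mm/hr.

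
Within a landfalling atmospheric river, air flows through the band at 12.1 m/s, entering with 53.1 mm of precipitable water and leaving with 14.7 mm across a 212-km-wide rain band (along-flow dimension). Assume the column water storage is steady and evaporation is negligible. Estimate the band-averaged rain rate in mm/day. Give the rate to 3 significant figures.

Column moisture flux per unit crosswind length is F = V × PW.
Inflow: F_in = 12.1 × 53.1 = 642.51 mm·m/s
Outflow: F_out = 12.1 × 14.7 = 177.87 mm·m/s
Steady-state rate R = (F_in − F_out)/L = (642.51 − 177.87) / 212000 m = 2.192e-03 mm/s.
R = 2.192e-03 × 3600 × 24 = 189 mm/day.

R ≈ 189 mm/day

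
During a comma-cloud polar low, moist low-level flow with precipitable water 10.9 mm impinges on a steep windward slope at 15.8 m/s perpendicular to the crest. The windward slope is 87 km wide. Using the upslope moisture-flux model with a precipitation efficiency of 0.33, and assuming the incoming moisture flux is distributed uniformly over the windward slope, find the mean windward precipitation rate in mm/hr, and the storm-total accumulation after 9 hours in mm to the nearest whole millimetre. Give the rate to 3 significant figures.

R ≈ 2.35 mm/hr; total ≈ 21 mm

Incoming column moisture flux per unit ridge length: F = V × PW = 15.8 × 10.9 = 172.22 mm·m/s.
Spread over the 87 km slope with efficiency ε = 0.33: R = ε·F/W = 0.33 × 172.22 / 87000 m = 6.532e-04 mm/s.
R = 6.532e-04 × 3600 = 2.35 mm/hr.
Over 9 h: total = 2.35 × 9 = 21.15 ≈ 21 mm.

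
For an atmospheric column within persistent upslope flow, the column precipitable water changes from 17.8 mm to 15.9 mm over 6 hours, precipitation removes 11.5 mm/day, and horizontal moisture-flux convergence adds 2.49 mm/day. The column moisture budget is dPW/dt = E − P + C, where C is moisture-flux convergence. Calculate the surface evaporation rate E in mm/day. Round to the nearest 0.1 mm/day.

dPW/dt = (15.9 − 17.8) mm / (6/24 day) = -7.600 mm/day.
E = dPW/dt + P − C = (-7.600) + 11.5 − (2.49) = 1.4 mm/day.

E ≈ 1.4 mm/day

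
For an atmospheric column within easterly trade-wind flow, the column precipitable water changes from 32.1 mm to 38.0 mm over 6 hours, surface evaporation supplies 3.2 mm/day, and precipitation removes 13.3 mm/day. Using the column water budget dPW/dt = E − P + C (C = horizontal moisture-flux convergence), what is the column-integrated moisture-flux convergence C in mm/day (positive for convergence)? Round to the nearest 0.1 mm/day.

dPW/dt = (38.0 − 32.1) mm / (6/24 day) = +23.600 mm/day.
C = dPW/dt − E + P = (+23.600) − 3.2 + 13.3 = 33.7 mm/day.

C ≈ 33.7 mm/day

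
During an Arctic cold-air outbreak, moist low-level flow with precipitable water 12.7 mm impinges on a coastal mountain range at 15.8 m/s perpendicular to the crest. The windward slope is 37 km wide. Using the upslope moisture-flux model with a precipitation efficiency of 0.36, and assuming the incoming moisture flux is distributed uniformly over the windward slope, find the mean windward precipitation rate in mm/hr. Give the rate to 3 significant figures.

Incoming column moisture flux per unit ridge length: F = V × PW = 15.8 × 12.7 = 200.66 mm·m/s.
Spread over the 37 km slope with efficiency ε = 0.36: R = ε·F/W = 0.36 × 200.66 / 37000 m = 1.952e-03 mm/s.
R = 1.952e-03 × 3600 = 7.03 mm/hr.

R ≈ 7.03 mm/hr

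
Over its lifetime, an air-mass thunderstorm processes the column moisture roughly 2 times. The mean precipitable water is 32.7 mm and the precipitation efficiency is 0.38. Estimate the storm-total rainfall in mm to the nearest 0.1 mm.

rainfall ≈ 24.9 mm

Each cycle deposits ε × PW = 0.38 × 32.7 = 12.426 mm.
Over 2 cycles: 2 × 12.426 = 24.9 mm.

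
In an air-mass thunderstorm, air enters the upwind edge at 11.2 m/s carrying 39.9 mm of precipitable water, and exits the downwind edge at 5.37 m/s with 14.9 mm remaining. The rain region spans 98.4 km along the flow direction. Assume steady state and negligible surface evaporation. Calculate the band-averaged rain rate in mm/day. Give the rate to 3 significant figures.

R ≈ 322 mm/day

Column moisture flux per unit crosswind length is F = V × PW.
Inflow: F_in = 11.2 × 39.9 = 446.88 mm·m/s
Outflow: F_out = 5.37 × 14.9 = 80.013 mm·m/s
Steady-state rate R = (F_in − F_out)/L = (446.88 − 80.013) / 98400 m = 3.728e-03 mm/s.
R = 3.728e-03 × 3600 × 24 = 322 mm/day.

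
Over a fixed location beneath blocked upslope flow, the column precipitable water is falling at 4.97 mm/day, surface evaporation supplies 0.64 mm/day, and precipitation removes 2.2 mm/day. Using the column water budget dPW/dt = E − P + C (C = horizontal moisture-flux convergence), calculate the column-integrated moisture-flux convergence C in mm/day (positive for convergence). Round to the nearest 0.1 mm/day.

dPW/dt = -4.97 mm/day.
C = dPW/dt − E + P = (-4.97) − 0.64 + 2.2 = -3.4 mm/day.

C ≈ -3.4 mm/day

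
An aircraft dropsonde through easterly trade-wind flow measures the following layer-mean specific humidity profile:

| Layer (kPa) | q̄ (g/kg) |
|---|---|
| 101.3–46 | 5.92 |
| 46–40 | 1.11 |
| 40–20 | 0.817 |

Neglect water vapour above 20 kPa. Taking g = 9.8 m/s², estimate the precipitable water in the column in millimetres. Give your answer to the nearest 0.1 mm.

PW ≈ 35.8 mm

Precipitable water is the column-integrated vapour mass per unit area: PW = (1/g) Σ q̄ Δp, with q in kg/kg and Δp in Pa (1 kg/m² of water = 1 mm).
Layer 101.3–46 kPa: Δp = 553 hPa = 55300 Pa, q̄ = 0.00592 kg/kg → 0.00592 × 55300 / 9.8 = 33.41 mm
Layer 46–40 kPa: Δp = 60 hPa = 6000 Pa, q̄ = 0.00111 kg/kg → 0.00111 × 6000 / 9.8 = 0.68 mm
Layer 40–20 kPa: Δp = 200 hPa = 20000 Pa, q̄ = 0.000817 kg/kg → 0.000817 × 20000 / 9.8 = 1.67 mm
PW = 33.41 + 0.68 + 1.67 = 35.76 ≈ 35.8 mm.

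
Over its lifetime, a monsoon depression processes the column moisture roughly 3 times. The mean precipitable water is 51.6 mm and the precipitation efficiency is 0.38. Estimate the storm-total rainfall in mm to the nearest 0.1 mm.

rainfall ≈ 58.8 mm

Each cycle deposits ε × PW = 0.38 × 51.6 = 19.608 mm.
Over 3 cycles: 3 × 19.608 = 58.8 mm.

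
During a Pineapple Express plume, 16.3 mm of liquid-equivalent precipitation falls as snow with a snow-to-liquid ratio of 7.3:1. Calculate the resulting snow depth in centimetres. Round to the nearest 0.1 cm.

snow depth ≈ 11.9 cm

Snow depth = liquid × ratio = 16.3 mm × 7.3 = 118.99 mm = 11.9 cm.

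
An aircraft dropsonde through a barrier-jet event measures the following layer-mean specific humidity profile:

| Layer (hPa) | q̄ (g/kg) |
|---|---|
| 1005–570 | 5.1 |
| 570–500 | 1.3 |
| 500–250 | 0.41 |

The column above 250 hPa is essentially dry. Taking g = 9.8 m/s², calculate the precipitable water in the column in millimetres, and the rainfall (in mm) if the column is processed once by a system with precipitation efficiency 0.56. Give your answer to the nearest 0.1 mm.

Precipitable water is the column-integrated vapour mass per unit area: PW = (1/g) Σ q̄ Δp, with q in kg/kg and Δp in Pa (1 kg/m² of water = 1 mm).
Layer 1005–570 hPa: Δp = 435 hPa = 43500 Pa, q̄ = 0.0051 kg/kg → 0.0051 × 43500 / 9.8 = 22.64 mm
Layer 570–500 hPa: Δp = 70 hPa = 7000 Pa, q̄ = 0.0013 kg/kg → 0.0013 × 7000 / 9.8 = 0.93 mm
Layer 500–250 hPa: Δp = 250 hPa = 25000 Pa, q̄ = 0.00041 kg/kg → 0.00041 × 25000 / 9.8 = 1.05 mm
PW = 22.64 + 0.93 + 1.05 = 24.62 ≈ 24.6 mm.
Rainfall = ε × PW = 0.56 × 24.6 = 13.8 mm.

PW ≈ 24.6 mm; rainfall ≈ 13.8 mm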